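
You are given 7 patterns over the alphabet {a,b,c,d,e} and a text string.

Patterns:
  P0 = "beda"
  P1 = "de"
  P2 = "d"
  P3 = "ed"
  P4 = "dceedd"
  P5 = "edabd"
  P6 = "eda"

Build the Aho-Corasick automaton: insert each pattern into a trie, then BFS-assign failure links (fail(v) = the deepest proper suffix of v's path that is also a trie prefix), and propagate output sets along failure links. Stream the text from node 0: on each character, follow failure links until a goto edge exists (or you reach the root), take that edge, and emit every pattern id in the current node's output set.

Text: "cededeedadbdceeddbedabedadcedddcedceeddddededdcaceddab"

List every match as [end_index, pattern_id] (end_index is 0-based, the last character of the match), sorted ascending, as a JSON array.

Build:
Trie (insert patterns):
  n0 'ε': b→1 d→5 e→7
  n1 'b': e→2
  n2 'be': d→3
  n3 'bed': a→4
  n4 'beda': ·  ←P0
  n5 'd': c→9 e→6  ←P2
  n6 'de': ·  ←P1
  n7 'e': d→8
  n8 'ed': a→14  ←P3
  n9 'dc': e→10
  n10 'dce': e→11
  n11 'dcee': d→12
  n12 'dceed': d→13
  n13 'dceedd': ·  ←P4
  n14 'eda': b→15  ←P6
  n15 'edab': d→16
  n16 'edabd': ·  ←P5

BFS fail/out derivation:
  n1('b'): parent n0 fail=0; on 'b' 0 → fail=0;  out ∅∪∅=∅
  n5('d'): parent n0 fail=0; on 'd' 0 → fail=0;  out {2}∪∅={2}
  n7('e'): parent n0 fail=0; on 'e' 0 → fail=0;  out ∅∪∅=∅
  n2('be'): parent n1 fail=0; on 'e' 0 → fail=7;  out ∅∪∅=∅
  n6('de'): parent n5 fail=0; on 'e' 0 → fail=7;  out {1}∪∅={1}
  n8('ed'): parent n7 fail=0; on 'd' 0 → fail=5;  out {3}∪{2}={2,3}
  n9('dc'): parent n5 fail=0; on 'c' 0 → fail=0;  out ∅∪∅=∅
  n3('bed'): parent n2 fail=7; on 'd' 7 → fail=8;  out ∅∪{2,3}={2,3}
  n10('dce'): parent n9 fail=0; on 'e' 0 → fail=7;  out ∅∪∅=∅
  n14('eda'): parent n8 fail=5; on 'a' 5→0 → fail=0;  out {6}∪∅={6}
  n4('beda'): parent n3 fail=8; on 'a' 8 → fail=14;  out {0}∪{6}={0,6}
  n11('dcee'): parent n10 fail=7; on 'e' 7→0 → fail=7;  out ∅∪∅=∅
  n15('edab'): parent n14 fail=0; on 'b' 0 → fail=1;  out ∅∪∅=∅
  n12('dceed'): parent n11 fail=7; on 'd' 7 → fail=8;  out ∅∪{2,3}={2,3}
  n16('edabd'): parent n15 fail=1; on 'd' 1→0 → fail=5;  out {5}∪{2}={2,5}
  n13('dceedd'): parent n12 fail=8; on 'd' 8→5→0 → fail=5;  out {4}∪{2}={2,4}

Text stream:
[0] read 'c'  n0⇒n0
[1] read 'e'  n0⇒n7
[2] read 'd'  n7⇒n8  → match P2@[2:2],P3@[1:2]
[3] read 'e'  n8⇒n6 (fail-walked)  → match P1@[2:3]
[4] read 'd'  n6⇒n8 (fail-walked)  → match P2@[4:4],P3@[3:4]
[5] read 'e'  n8⇒n6 (fail-walked)  → match P1@[4:5]
[6] read 'e'  n6⇒n7 (fail-walked)
[7] read 'd'  n7⇒n8  → match P2@[7:7],P3@[6:7]
[8] read 'a'  n8⇒n14  → match P6@[6:8]
[9] read 'd'  n14⇒n5 (fail-walked)  → match P2@[9:9]
[10] read 'b'  n5⇒n1 (fail-walked)
[11] read 'd'  n1⇒n5 (fail-walked)  → match P2@[11:11]
[12] read 'c'  n5⇒n9
[13] read 'e'  n9⇒n10
[14] read 'e'  n10⇒n11
[15] read 'd'  n11⇒n12  → match P2@[15:15],P3@[14:15]
[16] read 'd'  n12⇒n13  → match P2@[16:16],P4@[11:16]
[17] read 'b'  n13⇒n1 (fail-walked)
[18] read 'e'  n1⇒n2
[19] read 'd'  n2⇒n3  → match P2@[19:19],P3@[18:19]
[20] read 'a'  n3⇒n4  → match P0@[17:20],P6@[18:20]
[21] read 'b'  n4⇒n15 (fail-walked)
[22] read 'e'  n15⇒n2 (fail-walked)
[23] read 'd'  n2⇒n3  → match P2@[23:23],P3@[22:23]
[24] read 'a'  n3⇒n4  → match P0@[21:24],P6@[22:24]
[25] read 'd'  n4⇒n5 (fail-walked)  → match P2@[25:25]
[26] read 'c'  n5⇒n9
[27] read 'e'  n9⇒n10
[28] read 'd'  n10⇒n8 (fail-walked)  → match P2@[28:28],P3@[27:28]
[29] read 'd'  n8⇒n5 (fail-walked)  → match P2@[29:29]
[30] read 'd'  n5⇒n5 (fail-walked)  → match P2@[30:30]
[31] read 'c'  n5⇒n9
[32] read 'e'  n9⇒n10
[33] read 'd'  n10⇒n8 (fail-walked)  → match P2@[33:33],P3@[32:33]
[34] read 'c'  n8⇒n9 (fail-walked)
[35] read 'e'  n9⇒n10
[36] read 'e'  n10⇒n11
[37] read 'd'  n11⇒n12  → match P2@[37:37],P3@[36:37]
[38] read 'd'  n12⇒n13  → match P2@[38:38],P4@[33:38]
[39] read 'd'  n13⇒n5 (fail-walked)  → match P2@[39:39]
[40] read 'd'  n5⇒n5 (fail-walked)  → match P2@[40:40]
[41] read 'e'  n5⇒n6  → match P1@[40:41]
[42] read 'd'  n6⇒n8 (fail-walked)  → match P2@[42:42],P3@[41:42]
[43] read 'e'  n8⇒n6 (fail-walked)  → match P1@[42:43]
[44] read 'd'  n6⇒n8 (fail-walked)  → match P2@[44:44],P3@[43:44]
[45] read 'd'  n8⇒n5 (fail-walked)  → match P2@[45:45]
[46] read 'c'  n5⇒n9
[47] read 'a'  n9⇒n0 (fail-walked)
[48] read 'c'  n0⇒n0
[49] read 'e'  n0⇒n7
[50] read 'd'  n7⇒n8  → match P2@[50:50],P3@[49:50]
[51] read 'd'  n8⇒n5 (fail-walked)  → match P2@[51:51]
[52] read 'a'  n5⇒n0 (fail-walked)
[53] read 'b'  n0⇒n1

All matches (sorted): [[2,2],[2,3],[3,1],[4,2],[4,3],[5,1],[7,2],[7,3],[8,6],[9,2],[11,2],[15,2],[15,3],[16,2],[16,4],[19,2],[19,3],[20,0],[20,6],[23,2],[23,3],[24,0],[24,6],[25,2],[28,2],[28,3],[29,2],[30,2],[33,2],[33,3],[37,2],[37,3],[38,2],[38,4],[39,2],[40,2],[41,1],[42,2],[42,3],[43,1],[44,2],[44,3],[45,2],[50,2],[50,3],[51,2]]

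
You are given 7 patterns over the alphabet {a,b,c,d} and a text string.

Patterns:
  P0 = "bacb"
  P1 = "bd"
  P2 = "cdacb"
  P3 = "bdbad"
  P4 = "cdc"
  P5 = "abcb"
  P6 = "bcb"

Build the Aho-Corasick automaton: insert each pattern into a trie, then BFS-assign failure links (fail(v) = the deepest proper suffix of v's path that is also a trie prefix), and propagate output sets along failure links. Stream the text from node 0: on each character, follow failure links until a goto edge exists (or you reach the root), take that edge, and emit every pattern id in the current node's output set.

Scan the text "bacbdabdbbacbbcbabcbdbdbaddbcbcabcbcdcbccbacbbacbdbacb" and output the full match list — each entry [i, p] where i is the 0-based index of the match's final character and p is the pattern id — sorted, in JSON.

Build automaton:
Trie (insert patterns):
  0='ε' goto a→15 b→1 c→6
  1='b' goto a→2 c→19 d→5
  2='ba' goto c→3
  3='bac' goto b→4
  4='bacb' goto ·  ←P0
  5='bd' goto b→11  ←P1
  6='c' goto d→7
  7='cd' goto a→8 c→14
  8='cda' goto c→9
  9='cdac' goto b→10
  10='cdacb' goto ·  ←P2
  11='bdb' goto a→12
  12='bdba' goto d→13
  13='bdbad' goto ·  ←P3
  14='cdc' goto ·  ←P4
  15='a' goto b→16
  16='ab' goto c→17
  17='abc' goto b→18
  18='abcb' goto ·  ←P5
  19='bc' goto b→20
  20='bcb' goto ·  ←P6

Failure links (BFS by depth):
  n1('b'): parent n0 fail=0; on 'b' 0 → fail=0;  out ∅∪∅=∅
  n6('c'): parent n0 fail=0; on 'c' 0 → fail=0;  out ∅∪∅=∅
  n15('a'): parent n0 fail=0; on 'a' 0 → fail=0;  out ∅∪∅=∅
  n2('ba'): parent n1 fail=0; on 'a' 0 → fail=15;  out ∅∪∅=∅
  n5('bd'): parent n1 fail=0; on 'd' 0 → fail=0;  out {1}∪∅={1}
  n7('cd'): parent n6 fail=0; on 'd' 0 → fail=0;  out ∅∪∅=∅
  n16('ab'): parent n15 fail=0; on 'b' 0 → fail=1;  out ∅∪∅=∅
  n19('bc'): parent n1 fail=0; on 'c' 0 → fail=6;  out ∅∪∅=∅
  n3('bac'): parent n2 fail=15; on 'c' 15→0 → fail=6;  out ∅∪∅=∅
  n8('cda'): parent n7 fail=0; on 'a' 0 → fail=15;  out ∅∪∅=∅
  n11('bdb'): parent n5 fail=0; on 'b' 0 → fail=1;  out ∅∪∅=∅
  n14('cdc'): parent n7 fail=0; on 'c' 0 → fail=6;  out {4}∪∅={4}
  n17('abc'): parent n16 fail=1; on 'c' 1 → fail=19;  out ∅∪∅=∅
  n20('bcb'): parent n19 fail=6; on 'b' 6→0 → fail=1;  out {6}∪∅={6}
  n4('bacb'): parent n3 fail=6; on 'b' 6→0 → fail=1;  out {0}∪∅={0}
  n9('cdac'): parent n8 fail=15; on 'c' 15→0 → fail=6;  out ∅∪∅=∅
  n12('bdba'): parent n11 fail=1; on 'a' 1 → fail=2;  out ∅∪∅=∅
  n18('abcb'): parent n17 fail=19; on 'b' 19 → fail=20;  out {5}∪{6}={5,6}
  n10('cdacb'): parent n9 fail=6; on 'b' 6→0 → fail=1;  out {2}∪∅={2}
  n13('bdbad'): parent n12 fail=2; on 'd' 2→15→0 → fail=0;  out {3}∪∅={3}

Scan:
i=0 'b': node 0→1
i=1 'a': node 1→2
i=2 'c': node 2→3
i=3 'b': node 3→4  → match P0@[0:3]
i=4 'd': node 4→5 ·f  → match P1@[3:4]
i=5 'a': node 5→15 ·f
i=6 'b': node 15→16
i=7 'd': node 16→5 ·f  → match P1@[6:7]
i=8 'b': node 5→11
i=9 'b': node 11→1 ·f
i=10 'a': node 1→2
i=11 'c': node 2→3
i=12 'b': node 3→4  → match P0@[9:12]
i=13 'b': node 4→1 ·f
i=14 'c': node 1→19
i=15 'b': node 19→20  → match P6@[13:15]
i=16 'a': node 20→2 ·f
i=17 'b': node 2→16 ·f
i=18 'c': node 16→17
i=19 'b': node 17→18  → match P5@[16:19],P6@[17:19]
i=20 'd': node 18→5 ·f  → match P1@[19:20]
i=21 'b': node 5→11
i=22 'd': node 11→5 ·f  → match P1@[21:22]
i=23 'b': node 5→11
i=24 'a': node 11→12
i=25 'd': node 12→13  → match P3@[21:25]
i=26 'd': node 13→0 ·f
i=27 'b': node 0→1
i=28 'c': node 1→19
i=29 'b': node 19→20  → match P6@[27:29]
i=30 'c': node 20→19 ·f
i=31 'a': node 19→15 ·f
i=32 'b': node 15→16
i=33 'c': node 16→17
i=34 'b': node 17→18  → match P5@[31:34],P6@[32:34]
i=35 'c': node 18→19 ·f
i=36 'd': node 19→7 ·f
i=37 'c': node 7→14  → match P4@[35:37]
i=38 'b': node 14→1 ·f
i=39 'c': node 1→19
i=40 'c': node 19→6 ·f
i=41 'b': node 6→1 ·f
i=42 'a': node 1→2
i=43 'c': node 2→3
i=44 'b': node 3→4  → match P0@[41:44]
i=45 'b': node 4→1 ·f
i=46 'a': node 1→2
i=47 'c': node 2→3
i=48 'b': node 3→4  → match P0@[45:48]
i=49 'd': node 4→5 ·f  → match P1@[48:49]
i=50 'b': node 5→11
i=51 'a': node 11→12
i=52 'c': node 12→3 ·f
i=53 'b': node 3→4  → match P0@[50:53]

All matches (sorted): [[3,0],[4,1],[7,1],[12,0],[15,6],[19,5],[19,6],[20,1],[22,1],[25,3],[29,6],[34,5],[34,6],[37,4],[44,0],[48,0],[49,1],[53,0]]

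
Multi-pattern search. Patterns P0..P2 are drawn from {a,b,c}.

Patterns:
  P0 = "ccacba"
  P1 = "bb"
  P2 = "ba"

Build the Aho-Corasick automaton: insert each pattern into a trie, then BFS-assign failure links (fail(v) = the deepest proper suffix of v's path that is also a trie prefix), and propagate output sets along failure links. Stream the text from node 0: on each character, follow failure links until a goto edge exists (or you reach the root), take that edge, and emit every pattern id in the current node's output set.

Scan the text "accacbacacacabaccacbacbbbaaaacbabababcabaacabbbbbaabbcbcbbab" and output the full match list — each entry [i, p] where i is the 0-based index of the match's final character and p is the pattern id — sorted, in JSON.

Construct AC machine:
Trie nodes:
  0='ε' goto b→7 c→1
  1='c' goto c→2
  2='cc' goto a→3
  3='cca' goto c→4
  4='ccac' goto b→5
  5='ccacb' goto a→6
  6='ccacba' goto ·  [P0 ends]
  7='b' goto a→9 b→8
  8='bb' goto ·  [P1 ends]
  9='ba' goto ·  [P2 ends]

Failure links (BFS by depth):
  fail(1) 'c': from fail(0)=0 chase 'c': 0 ⇒ 0;  out=∅∪out(0)=∅
  fail(7) 'b': from fail(0)=0 chase 'b': 0 ⇒ 0;  out=∅∪out(0)=∅
  fail(2) 'cc': from fail(1)=0 chase 'c': 0 ⇒ 1;  out=∅∪out(1)=∅
  fail(8) 'bb': from fail(7)=0 chase 'b': 0 ⇒ 7;  out={1}∪out(7)={1}
  fail(9) 'ba': from fail(7)=0 chase 'a': 0 ⇒ 0;  out={2}∪out(0)={2}
  fail(3) 'cca': from fail(2)=1 chase 'a': 1→0 ⇒ 0;  out=∅∪out(0)=∅
  fail(4) 'ccac': from fail(3)=0 chase 'c': 0 ⇒ 1;  out=∅∪out(1)=∅
  fail(5) 'ccacb': from fail(4)=1 chase 'b': 1→0 ⇒ 7;  out=∅∪out(7)=∅
  fail(6) 'ccacba': from fail(5)=7 chase 'a': 7 ⇒ 9;  out={0}∪out(9)={0,2}

Scan:
pos 0 'a': at 0
pos 1 'c': at 1
pos 2 'c': at 2
pos 3 'a': at 3
pos 4 'c': at 4
pos 5 'b': at 5
pos 6 'a': at 6  emit P0@[1:6],P2@[5:6]
pos 7 'c': at 1 (via fail)
pos 8 'a': at 0 (via fail)
pos 9 'c': at 1
pos 10 'a': at 0 (via fail)
pos 11 'c': at 1
pos 12 'a': at 0 (via fail)
pos 13 'b': at 7
pos 14 'a': at 9  emit P2@[13:14]
pos 15 'c': at 1 (via fail)
pos 16 'c': at 2
pos 17 'a': at 3
pos 18 'c': at 4
pos 19 'b': at 5
pos 20 'a': at 6  emit P0@[15:20],P2@[19:20]
pos 21 'c': at 1 (via fail)
pos 22 'b': at 7 (via fail)
pos 23 'b': at 8  emit P1@[22:23]
pos 24 'b': at 8 (via fail)  emit P1@[23:24]
pos 25 'a': at 9 (via fail)  emit P2@[24:25]
pos 26 'a': at 0 (via fail)
pos 27 'a': at 0
pos 28 'a': at 0
pos 29 'c': at 1
pos 30 'b': at 7 (via fail)
pos 31 'a': at 9  emit P2@[30:31]
pos 32 'b': at 7 (via fail)
pos 33 'a': at 9  emit P2@[32:33]
pos 34 'b': at 7 (via fail)
pos 35 'a': at 9  emit P2@[34:35]
pos 36 'b': at 7 (via fail)
pos 37 'c': at 1 (via fail)
pos 38 'a': at 0 (via fail)
pos 39 'b': at 7
pos 40 'a': at 9  emit P2@[39:40]
pos 41 'a': at 0 (via fail)
pos 42 'c': at 1
pos 43 'a': at 0 (via fail)
pos 44 'b': at 7
pos 45 'b': at 8  emit P1@[44:45]
pos 46 'b': at 8 (via fail)  emit P1@[45:46]
pos 47 'b': at 8 (via fail)  emit P1@[46:47]
pos 48 'b': at 8 (via fail)  emit P1@[47:48]
pos 49 'a': at 9 (via fail)  emit P2@[48:49]
pos 50 'a': at 0 (via fail)
pos 51 'b': at 7
pos 52 'b': at 8  emit P1@[51:52]
pos 53 'c': at 1 (via fail)
pos 54 'b': at 7 (via fail)
pos 55 'c': at 1 (via fail)
pos 56 'b': at 7 (via fail)
pos 57 'b': at 8  emit P1@[56:57]
pos 58 'a': at 9 (via fail)  emit P2@[57:58]
pos 59 'b': at 7 (via fail)

All matches (sorted): [[6,0],[6,2],[14,2],[20,0],[20,2],[23,1],[24,1],[25,2],[31,2],[33,2],[35,2],[40,2],[45,1],[46,1],[47,1],[48,1],[49,2],[52,1],[57,1],[58,2]]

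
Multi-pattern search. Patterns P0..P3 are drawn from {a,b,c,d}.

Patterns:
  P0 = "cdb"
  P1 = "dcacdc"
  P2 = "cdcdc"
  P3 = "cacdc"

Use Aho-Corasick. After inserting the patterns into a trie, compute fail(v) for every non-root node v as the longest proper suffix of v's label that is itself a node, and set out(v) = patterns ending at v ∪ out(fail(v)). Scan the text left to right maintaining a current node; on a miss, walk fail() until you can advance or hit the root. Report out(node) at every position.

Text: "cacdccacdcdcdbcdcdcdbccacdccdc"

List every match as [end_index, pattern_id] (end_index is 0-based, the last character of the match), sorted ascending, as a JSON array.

Construct AC machine:
Trie nodes:
  n0 'ε': c→1 d→4
  n1 'c': a→13 d→2
  n2 'cd': b→3 c→10
  n3 'cdb': ·  [P0 ends]
  n4 'd': c→5
  n5 'dc': a→6
  n6 'dca': c→7
  n7 'dcac': d→8
  n8 'dcacd': c→9
  n9 'dcacdc': ·  [P1 ends]
  n10 'cdc': d→11
  n11 'cdcd': c→12
  n12 'cdcdc': ·  [P2 ends]
  n13 'ca': c→14
  n14 'cac': d→15
  n15 'cacd': c→16
  n16 'cacdc': ·  [P3 ends]

BFS fail/out derivation:
  fail(1) 'c': from fail(0)=0 chase 'c': 0 ⇒ 0;  out=∅∪out(0)=∅
  fail(4) 'd': from fail(0)=0 chase 'd': 0 ⇒ 0;  out=∅∪out(0)=∅
  fail(2) 'cd': from fail(1)=0 chase 'd': 0 ⇒ 4;  out=∅∪out(4)=∅
  fail(5) 'dc': from fail(4)=0 chase 'c': 0 ⇒ 1;  out=∅∪out(1)=∅
  fail(13) 'ca': from fail(1)=0 chase 'a': 0 ⇒ 0;  out=∅∪out(0)=∅
  fail(3) 'cdb': from fail(2)=4 chase 'b': 4→0 ⇒ 0;  out={0}∪out(0)={0}
  fail(6) 'dca': from fail(5)=1 chase 'a': 1 ⇒ 13;  out=∅∪out(13)=∅
  fail(10) 'cdc': from fail(2)=4 chase 'c': 4 ⇒ 5;  out=∅∪out(5)=∅
  fail(14) 'cac': from fail(13)=0 chase 'c': 0 ⇒ 1;  out=∅∪out(1)=∅
  fail(7) 'dcac': from fail(6)=13 chase 'c': 13 ⇒ 14;  out=∅∪out(14)=∅
  fail(11) 'cdcd': from fail(10)=5 chase 'd': 5→1 ⇒ 2;  out=∅∪out(2)=∅
  fail(15) 'cacd': from fail(14)=1 chase 'd': 1 ⇒ 2;  out=∅∪out(2)=∅
  fail(8) 'dcacd': from fail(7)=14 chase 'd': 14 ⇒ 15;  out=∅∪out(15)=∅
  fail(12) 'cdcdc': from fail(11)=2 chase 'c': 2 ⇒ 10;  out={2}∪out(10)={2}
  fail(16) 'cacdc': from fail(15)=2 chase 'c': 2 ⇒ 10;  out={3}∪out(10)={3}
  fail(9) 'dcacdc': from fail(8)=15 chase 'c': 15 ⇒ 16;  out={1}∪out(16)={1,3}

Text stream:
i=0 'c': node 0→1
i=1 'a': node 1→13
i=2 'c': node 13→14
i=3 'd': node 14→15
i=4 'c': node 15→16  emit P3@[0:4]
i=5 'c': node 16→1 (via fail)
i=6 'a': node 1→13
i=7 'c': node 13→14
i=8 'd': node 14→15
i=9 'c': node 15→16  emit P3@[5:9]
i=10 'd': node 16→11 (via fail)
i=11 'c': node 11→12  emit P2@[7:11]
i=12 'd': node 12→11 (via fail)
i=13 'b': node 11→3 (via fail)  emit P0@[11:13]
i=14 'c': node 3→1 (via fail)
i=15 'd': node 1→2
i=16 'c': node 2→10
i=17 'd': node 10→11
i=18 'c': node 11→12  emit P2@[14:18]
i=19 'd': node 12→11 (via fail)
i=20 'b': node 11→3 (via fail)  emit P0@[18:20]
i=21 'c': node 3→1 (via fail)
i=22 'c': node 1→1 (via fail)
i=23 'a': node 1→13
i=24 'c': node 13→14
i=25 'd': node 14→15
i=26 'c': node 15→16  emit P3@[22:26]
i=27 'c': node 16→1 (via fail)
i=28 'd': node 1→2
i=29 'c': node 2→10

All matches (sorted): [[4,3],[9,3],[11,2],[13,0],[18,2],[20,0],[26,3]]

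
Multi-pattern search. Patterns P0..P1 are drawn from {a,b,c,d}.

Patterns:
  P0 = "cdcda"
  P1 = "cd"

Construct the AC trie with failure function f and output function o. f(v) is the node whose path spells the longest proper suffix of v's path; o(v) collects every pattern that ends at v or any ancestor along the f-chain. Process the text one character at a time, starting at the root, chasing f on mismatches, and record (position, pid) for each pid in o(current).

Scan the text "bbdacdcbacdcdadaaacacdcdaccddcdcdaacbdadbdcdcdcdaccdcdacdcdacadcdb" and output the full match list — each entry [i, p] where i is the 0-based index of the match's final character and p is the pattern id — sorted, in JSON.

Build:
Trie nodes:
  n0 'ε': c→1
  n1 'c': d→2
  n2 'cd': c→3  [P1 ends]
  n3 'cdc': d→4
  n4 'cdcd': a→5
  n5 'cdcda': ·  [P0 ends]

Failure links (BFS by depth):
  n1('c'): parent n0 fail=0; on 'c' 0 → fail=0;  out ∅∪∅=∅
  n2('cd'): parent n1 fail=0; on 'd' 0 → fail=0;  out {1}∪∅={1}
  n3('cdc'): parent n2 fail=0; on 'c' 0 → fail=1;  out ∅∪∅=∅
  n4('cdcd'): parent n3 fail=1; on 'd' 1 → fail=2;  out ∅∪{1}={1}
  n5('cdcda'): parent n4 fail=2; on 'a' 2→0 → fail=0;  out {0}∪∅={0}

Text stream:
[0] read 'b'  n0⇒n0
[1] read 'b'  n0⇒n0
[2] read 'd'  n0⇒n0
[3] read 'a'  n0⇒n0
[4] read 'c'  n0⇒n1
[5] read 'd'  n1⇒n2  emit P1@[4:5]
[6] read 'c'  n2⇒n3
[7] read 'b'  n3⇒n0 (fail-walked)
[8] read 'a'  n0⇒n0
[9] read 'c'  n0⇒n1
[10] read 'd'  n1⇒n2  emit P1@[9:10]
[11] read 'c'  n2⇒n3
[12] read 'd'  n3⇒n4  emit P1@[11:12]
[13] read 'a'  n4⇒n5  emit P0@[9:13]
[14] read 'd'  n5⇒n0 (fail-walked)
[15] read 'a'  n0⇒n0
[16] read 'a'  n0⇒n0
[17] read 'a'  n0⇒n0
[18] read 'c'  n0⇒n1
[19] read 'a'  n1⇒n0 (fail-walked)
[20] read 'c'  n0⇒n1
[21] read 'd'  n1⇒n2  emit P1@[20:21]
[22] read 'c'  n2⇒n3
[23] read 'd'  n3⇒n4  emit P1@[22:23]
[24] read 'a'  n4⇒n5  emit P0@[20:24]
[25] read 'c'  n5⇒n1 (fail-walked)
[26] read 'c'  n1⇒n1 (fail-walked)
[27] read 'd'  n1⇒n2  emit P1@[26:27]
[28] read 'd'  n2⇒n0 (fail-walked)
[29] read 'c'  n0⇒n1
[30] read 'd'  n1⇒n2  emit P1@[29:30]
[31] read 'c'  n2⇒n3
[32] read 'd'  n3⇒n4  emit P1@[31:32]
[33] read 'a'  n4⇒n5  emit P0@[29:33]
[34] read 'a'  n5⇒n0 (fail-walked)
[35] read 'c'  n0⇒n1
[36] read 'b'  n1⇒n0 (fail-walked)
[37] read 'd'  n0⇒n0
[38] read 'a'  n0⇒n0
[39] read 'd'  n0⇒n0
[40] read 'b'  n0⇒n0
[41] read 'd'  n0⇒n0
[42] read 'c'  n0⇒n1
[43] read 'd'  n1⇒n2  emit P1@[42:43]
[44] read 'c'  n2⇒n3
[45] read 'd'  n3⇒n4  emit P1@[44:45]
[46] read 'c'  n4⇒n3 (fail-walked)
[47] read 'd'  n3⇒n4  emit P1@[46:47]
[48] read 'a'  n4⇒n5  emit P0@[44:48]
[49] read 'c'  n5⇒n1 (fail-walked)
[50] read 'c'  n1⇒n1 (fail-walked)
[51] read 'd'  n1⇒n2  emit P1@[50:51]
[52] read 'c'  n2⇒n3
[53] read 'd'  n3⇒n4  emit P1@[52:53]
[54] read 'a'  n4⇒n5  emit P0@[50:54]
[55] read 'c'  n5⇒n1 (fail-walked)
[56] read 'd'  n1⇒n2  emit P1@[55:56]
[57] read 'c'  n2⇒n3
[58] read 'd'  n3⇒n4  emit P1@[57:58]
[59] read 'a'  n4⇒n5  emit P0@[55:59]
[60] read 'c'  n5⇒n1 (fail-walked)
[61] read 'a'  n1⇒n0 (fail-walked)
[62] read 'd'  n0⇒n0
[63] read 'c'  n0⇒n1
[64] read 'd'  n1⇒n2  emit P1@[63:64]
[65] read 'b'  n2⇒n0 (fail-walked)

Result: [[5,1],[10,1],[12,1],[13,0],[21,1],[23,1],[24,0],[27,1],[30,1],[32,1],[33,0],[43,1],[45,1],[47,1],[48,0],[51,1],[53,1],[54,0],[56,1],[58,1],[59,0],[64,1]]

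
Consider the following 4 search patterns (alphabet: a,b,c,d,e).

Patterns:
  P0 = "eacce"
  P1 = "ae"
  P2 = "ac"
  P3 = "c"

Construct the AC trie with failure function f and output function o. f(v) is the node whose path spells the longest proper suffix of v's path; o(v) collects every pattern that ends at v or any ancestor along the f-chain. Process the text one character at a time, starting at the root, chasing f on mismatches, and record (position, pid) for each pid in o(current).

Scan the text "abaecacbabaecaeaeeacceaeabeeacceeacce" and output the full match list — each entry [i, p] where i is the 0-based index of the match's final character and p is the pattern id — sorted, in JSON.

Construct AC machine:
Trie nodes:
  0='ε' goto a→6 c→9 e→1
  1='e' goto a→2
  2='ea' goto c→3
  3='eac' goto c→4
  4='eacc' goto e→5
  5='eacce' goto ·  [P0 ends]
  6='a' goto c→8 e→7
  7='ae' goto ·  [P1 ends]
  8='ac' goto ·  [P2 ends]
  9='c' goto ·  [P3 ends]

Failure links (BFS by depth):
  fail(1) 'e': from fail(0)=0 chase 'e': 0 ⇒ 0;  out=∅∪out(0)=∅
  fail(6) 'a': from fail(0)=0 chase 'a': 0 ⇒ 0;  out=∅∪out(0)=∅
  fail(9) 'c': from fail(0)=0 chase 'c': 0 ⇒ 0;  out={3}∪out(0)={3}
  fail(2) 'ea': from fail(1)=0 chase 'a': 0 ⇒ 6;  out=∅∪out(6)=∅
  fail(7) 'ae': from fail(6)=0 chase 'e': 0 ⇒ 1;  out={1}∪out(1)={1}
  fail(8) 'ac': from fail(6)=0 chase 'c': 0 ⇒ 9;  out={2}∪out(9)={2,3}
  fail(3) 'eac': from fail(2)=6 chase 'c': 6 ⇒ 8;  out=∅∪out(8)={2,3}
  fail(4) 'eacc': from fail(3)=8 chase 'c': 8→9→0 ⇒ 9;  out=∅∪out(9)={3}
  fail(5) 'eacce': from fail(4)=9 chase 'e': 9→0 ⇒ 1;  out={0}∪out(1)={0}

Text stream:
pos 0 'a': at 6
pos 1 'b': at 0 ·f
pos 2 'a': at 6
pos 3 'e': at 7  emit P1@[2:3]
pos 4 'c': at 9 ·f  emit P3@[4:4]
pos 5 'a': at 6 ·f
pos 6 'c': at 8  emit P2@[5:6],P3@[6:6]
pos 7 'b': at 0 ·f
pos 8 'a': at 6
pos 9 'b': at 0 ·f
pos 10 'a': at 6
pos 11 'e': at 7  emit P1@[10:11]
pos 12 'c': at 9 ·f  emit P3@[12:12]
pos 13 'a': at 6 ·f
pos 14 'e': at 7  emit P1@[13:14]
pos 15 'a': at 2 ·f
pos 16 'e': at 7 ·f  emit P1@[15:16]
pos 17 'e': at 1 ·f
pos 18 'a': at 2
pos 19 'c': at 3  emit P2@[18:19],P3@[19:19]
pos 20 'c': at 4  emit P3@[20:20]
pos 21 'e': at 5  emit P0@[17:21]
pos 22 'a': at 2 ·f
pos 23 'e': at 7 ·f  emit P1@[22:23]
pos 24 'a': at 2 ·f
pos 25 'b': at 0 ·f
pos 26 'e': at 1
pos 27 'e': at 1 ·f
pos 28 'a': at 2
pos 29 'c': at 3  emit P2@[28:29],P3@[29:29]
pos 30 'c': at 4  emit P3@[30:30]
pos 31 'e': at 5  emit P0@[27:31]
pos 32 'e': at 1 ·f
pos 33 'a': at 2
pos 34 'c': at 3  emit P2@[33:34],P3@[34:34]
pos 35 'c': at 4  emit P3@[35:35]
pos 36 'e': at 5  emit P0@[32:36]

Result: [[3,1],[4,3],[6,2],[6,3],[11,1],[12,3],[14,1],[16,1],[19,2],[19,3],[20,3],[21,0],[23,1],[29,2],[29,3],[30,3],[31,0],[34,2],[34,3],[35,3],[36,0]]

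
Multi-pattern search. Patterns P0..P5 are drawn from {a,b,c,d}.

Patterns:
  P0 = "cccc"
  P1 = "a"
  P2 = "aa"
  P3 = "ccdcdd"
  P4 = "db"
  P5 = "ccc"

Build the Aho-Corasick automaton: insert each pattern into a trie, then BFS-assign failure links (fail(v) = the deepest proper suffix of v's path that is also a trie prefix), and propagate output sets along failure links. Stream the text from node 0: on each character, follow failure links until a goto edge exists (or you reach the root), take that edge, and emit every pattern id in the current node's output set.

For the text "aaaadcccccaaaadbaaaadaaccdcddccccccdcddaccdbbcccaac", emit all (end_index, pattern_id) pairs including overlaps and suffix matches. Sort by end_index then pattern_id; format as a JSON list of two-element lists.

Build:
Trie (insert patterns):
  0='ε' goto a→5 c→1 d→11
  1='c' goto c→2
  2='cc' goto c→3 d→7
  3='ccc' goto c→4  ←P5
  4='cccc' goto ·  ←P0
  5='a' goto a→6  ←P1
  6='aa' goto ·  ←P2
  7='ccd' goto c→8
  8='ccdc' goto d→9
  9='ccdcd' goto d→10
  10='ccdcdd' goto ·  ←P3
  11='d' goto b→12
  12='db' goto ·  ←P4

Failure links (BFS by depth):
  fail(1) 'c': from fail(0)=0 chase 'c': 0 ⇒ 0;  out=∅∪out(0)=∅
  fail(5) 'a': from fail(0)=0 chase 'a': 0 ⇒ 0;  out={1}∪out(0)={1}
  fail(11) 'd': from fail(0)=0 chase 'd': 0 ⇒ 0;  out=∅∪out(0)=∅
  fail(2) 'cc': from fail(1)=0 chase 'c': 0 ⇒ 1;  out=∅∪out(1)=∅
  fail(6) 'aa': from fail(5)=0 chase 'a': 0 ⇒ 5;  out={2}∪out(5)={1,2}
  fail(12) 'db': from fail(11)=0 chase 'b': 0 ⇒ 0;  out={4}∪out(0)={4}
  fail(3) 'ccc': from fail(2)=1 chase 'c': 1 ⇒ 2;  out={5}∪out(2)={5}
  fail(7) 'ccd': from fail(2)=1 chase 'd': 1→0 ⇒ 11;  out=∅∪out(11)=∅
  fail(4) 'cccc': from fail(3)=2 chase 'c': 2 ⇒ 3;  out={0}∪out(3)={0,5}
  fail(8) 'ccdc': from fail(7)=11 chase 'c': 11→0 ⇒ 1;  out=∅∪out(1)=∅
  fail(9) 'ccdcd': from fail(8)=1 chase 'd': 1→0 ⇒ 11;  out=∅∪out(11)=∅
  fail(10) 'ccdcdd': from fail(9)=11 chase 'd': 11→0 ⇒ 11;  out={3}∪out(11)={3}

Scan:
pos 0 'a': at 5  emit P1@[0:0]
pos 1 'a': at 6  emit P1@[1:1],P2@[0:1]
pos 2 'a': at 6 ·f  emit P1@[2:2],P2@[1:2]
pos 3 'a': at 6 ·f  emit P1@[3:3],P2@[2:3]
pos 4 'd': at 11 ·f
pos 5 'c': at 1 ·f
pos 6 'c': at 2
pos 7 'c': at 3  emit P5@[5:7]
pos 8 'c': at 4  emit P0@[5:8],P5@[6:8]
pos 9 'c': at 4 ·f  emit P0@[6:9],P5@[7:9]
pos 10 'a': at 5 ·f  emit P1@[10:10]
pos 11 'a': at 6  emit P1@[11:11],P2@[10:11]
pos 12 'a': at 6 ·f  emit P1@[12:12],P2@[11:12]
pos 13 'a': at 6 ·f  emit P1@[13:13],P2@[12:13]
pos 14 'd': at 11 ·f
pos 15 'b': at 12  emit P4@[14:15]
pos 16 'a': at 5 ·f  emit P1@[16:16]
pos 17 'a': at 6  emit P1@[17:17],P2@[16:17]
pos 18 'a': at 6 ·f  emit P1@[18:18],P2@[17:18]
pos 19 'a': at 6 ·f  emit P1@[19:19],P2@[18:19]
pos 20 'd': at 11 ·f
pos 21 'a': at 5 ·f  emit P1@[21:21]
pos 22 'a': at 6  emit P1@[22:22],P2@[21:22]
pos 23 'c': at 1 ·f
pos 24 'c': at 2
pos 25 'd': at 7
pos 26 'c': at 8
pos 27 'd': at 9
pos 28 'd': at 10  emit P3@[23:28]
pos 29 'c': at 1 ·f
pos 30 'c': at 2
pos 31 'c': at 3  emit P5@[29:31]
pos 32 'c': at 4  emit P0@[29:32],P5@[30:32]
pos 33 'c': at 4 ·f  emit P0@[30:33],P5@[31:33]
pos 34 'c': at 4 ·f  emit P0@[31:34],P5@[32:34]
pos 35 'd': at 7 ·f
pos 36 'c': at 8
pos 37 'd': at 9
pos 38 'd': at 10  emit P3@[33:38]
pos 39 'a': at 5 ·f  emit P1@[39:39]
pos 40 'c': at 1 ·f
pos 41 'c': at 2
pos 42 'd': at 7
pos 43 'b': at 12 ·f  emit P4@[42:43]
pos 44 'b': at 0 ·f
pos 45 'c': at 1
pos 46 'c': at 2
pos 47 'c': at 3  emit P5@[45:47]
pos 48 'a': at 5 ·f  emit P1@[48:48]
pos 49 'a': at 6  emit P1@[49:49],P2@[48:49]
pos 50 'c': at 1 ·f

Result: [[0,1],[1,1],[1,2],[2,1],[2,2],[3,1],[3,2],[7,5],[8,0],[8,5],[9,0],[9,5],[10,1],[11,1],[11,2],[12,1],[12,2],[13,1],[13,2],[15,4],[16,1],[17,1],[17,2],[18,1],[18,2],[19,1],[19,2],[21,1],[22,1],[22,2],[28,3],[31,5],[32,0],[32,5],[33,0],[33,5],[34,0],[34,5],[38,3],[39,1],[43,4],[47,5],[48,1],[49,1],[49,2]]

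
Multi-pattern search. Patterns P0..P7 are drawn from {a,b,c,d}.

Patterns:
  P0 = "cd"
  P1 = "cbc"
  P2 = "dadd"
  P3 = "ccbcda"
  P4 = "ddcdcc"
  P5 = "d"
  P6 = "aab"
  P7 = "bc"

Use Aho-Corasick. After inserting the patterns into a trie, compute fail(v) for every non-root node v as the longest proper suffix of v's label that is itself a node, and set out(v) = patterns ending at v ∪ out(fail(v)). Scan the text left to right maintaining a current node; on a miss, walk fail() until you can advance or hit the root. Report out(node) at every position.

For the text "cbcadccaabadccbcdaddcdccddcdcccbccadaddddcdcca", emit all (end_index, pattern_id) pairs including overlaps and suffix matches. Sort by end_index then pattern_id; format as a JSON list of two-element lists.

Build:
Trie nodes:
  0='ε' goto a→19 b→22 c→1 d→5
  1='c' goto b→3 c→9 d→2
  2='cd' goto ·  [P0 ends]
  3='cb' goto c→4
  4='cbc' goto ·  [P1 ends]
  5='d' goto a→6 d→14  [P5 ends]
  6='da' goto d→7
  7='dad' goto d→8
  8='dadd' goto ·  [P2 ends]
  9='cc' goto b→10
  10='ccb' goto c→11
  11='ccbc' goto d→12
  12='ccbcd' goto a→13
  13='ccbcda' goto ·  [P3 ends]
  14='dd' goto c→15
  15='ddc' goto d→16
  16='ddcd' goto c→17
  17='ddcdc' goto c→18
  18='ddcdcc' goto ·  [P4 ends]
  19='a' goto a→20
  20='aa' goto b→21
  21='aab' goto ·  [P6 ends]
  22='b' goto c→23
  23='bc' goto ·  [P7 ends]

Failure links (BFS by depth):
  fail(1) 'c': from fail(0)=0 chase 'c': 0 ⇒ 0;  out=∅∪out(0)=∅
  fail(5) 'd': from fail(0)=0 chase 'd': 0 ⇒ 0;  out={5}∪out(0)={5}
  fail(19) 'a': from fail(0)=0 chase 'a': 0 ⇒ 0;  out=∅∪out(0)=∅
  fail(22) 'b': from fail(0)=0 chase 'b': 0 ⇒ 0;  out=∅∪out(0)=∅
  fail(2) 'cd': from fail(1)=0 chase 'd': 0 ⇒ 5;  out={0}∪out(5)={0,5}
  fail(3) 'cb': from fail(1)=0 chase 'b': 0 ⇒ 22;  out=∅∪out(22)=∅
  fail(6) 'da': from fail(5)=0 chase 'a': 0 ⇒ 19;  out=∅∪out(19)=∅
  fail(9) 'cc': from fail(1)=0 chase 'c': 0 ⇒ 1;  out=∅∪out(1)=∅
  fail(14) 'dd': from fail(5)=0 chase 'd': 0 ⇒ 5;  out=∅∪out(5)={5}
  fail(20) 'aa': from fail(19)=0 chase 'a': 0 ⇒ 19;  out=∅∪out(19)=∅
  fail(23) 'bc': from fail(22)=0 chase 'c': 0 ⇒ 1;  out={7}∪out(1)={7}
  fail(4) 'cbc': from fail(3)=22 chase 'c': 22 ⇒ 23;  out={1}∪out(23)={1,7}
  fail(7) 'dad': from fail(6)=19 chase 'd': 19→0 ⇒ 5;  out=∅∪out(5)={5}
  fail(10) 'ccb': from fail(9)=1 chase 'b': 1 ⇒ 3;  out=∅∪out(3)=∅
  fail(15) 'ddc': from fail(14)=5 chase 'c': 5→0 ⇒ 1;  out=∅∪out(1)=∅
  fail(21) 'aab': from fail(20)=19 chase 'b': 19→0 ⇒ 22;  out={6}∪out(22)={6}
  fail(8) 'dadd': from fail(7)=5 chase 'd': 5 ⇒ 14;  out={2}∪out(14)={2,5}
  fail(11) 'ccbc': from fail(10)=3 chase 'c': 3 ⇒ 4;  out=∅∪out(4)={1,7}
  fail(16) 'ddcd': from fail(15)=1 chase 'd': 1 ⇒ 2;  out=∅∪out(2)={0,5}
  fail(12) 'ccbcd': from fail(11)=4 chase 'd': 4→23→1 ⇒ 2;  out=∅∪out(2)={0,5}
  fail(17) 'ddcdc': from fail(16)=2 chase 'c': 2→5→0 ⇒ 1;  out=∅∪out(1)=∅
  fail(13) 'ccbcda': from fail(12)=2 chase 'a': 2→5 ⇒ 6;  out={3}∪out(6)={3}
  fail(18) 'ddcdcc': from fail(17)=1 chase 'c': 1 ⇒ 9;  out={4}∪out(9)={4}

Run:
pos 0 'c': at 1
pos 1 'b': at 3
pos 2 'c': at 4  ** P1@[0:2],P7@[1:2]
pos 3 'a': at 19 ·f
pos 4 'd': at 5 ·f  ** P5@[4:4]
pos 5 'c': at 1 ·f
pos 6 'c': at 9
pos 7 'a': at 19 ·f
pos 8 'a': at 20
pos 9 'b': at 21  ** P6@[7:9]
pos 10 'a': at 19 ·f
pos 11 'd': at 5 ·f  ** P5@[11:11]
pos 12 'c': at 1 ·f
pos 13 'c': at 9
pos 14 'b': at 10
pos 15 'c': at 11  ** P1@[13:15],P7@[14:15]
pos 16 'd': at 12  ** P0@[15:16],P5@[16:16]
pos 17 'a': at 13  ** P3@[12:17]
pos 18 'd': at 7 ·f  ** P5@[18:18]
pos 19 'd': at 8  ** P2@[16:19],P5@[19:19]
pos 20 'c': at 15 ·f
pos 21 'd': at 16  ** P0@[20:21],P5@[21:21]
pos 22 'c': at 17
pos 23 'c': at 18  ** P4@[18:23]
pos 24 'd': at 2 ·f  ** P0@[23:24],P5@[24:24]
pos 25 'd': at 14 ·f  ** P5@[25:25]
pos 26 'c': at 15
pos 27 'd': at 16  ** P0@[26:27],P5@[27:27]
pos 28 'c': at 17
pos 29 'c': at 18  ** P4@[24:29]
pos 30 'c': at 9 ·f
pos 31 'b': at 10
pos 32 'c': at 11  ** P1@[30:32],P7@[31:32]
pos 33 'c': at 9 ·f
pos 34 'a': at 19 ·f
pos 35 'd': at 5 ·f  ** P5@[35:35]
pos 36 'a': at 6
pos 37 'd': at 7  ** P5@[37:37]
pos 38 'd': at 8  ** P2@[35:38],P5@[38:38]
pos 39 'd': at 14 ·f  ** P5@[39:39]
pos 40 'd': at 14 ·f  ** P5@[40:40]
pos 41 'c': at 15
pos 42 'd': at 16  ** P0@[41:42],P5@[42:42]
pos 43 'c': at 17
pos 44 'c': at 18  ** P4@[39:44]
pos 45 'a': at 19 ·f

Result: [[2,1],[2,7],[4,5],[9,6],[11,5],[15,1],[15,7],[16,0],[16,5],[17,3],[18,5],[19,2],[19,5],[21,0],[21,5],[23,4],[24,0],[24,5],[25,5],[27,0],[27,5],[29,4],[32,1],[32,7],[35,5],[37,5],[38,2],[38,5],[39,5],[40,5],[42,0],[42,5],[44,4]]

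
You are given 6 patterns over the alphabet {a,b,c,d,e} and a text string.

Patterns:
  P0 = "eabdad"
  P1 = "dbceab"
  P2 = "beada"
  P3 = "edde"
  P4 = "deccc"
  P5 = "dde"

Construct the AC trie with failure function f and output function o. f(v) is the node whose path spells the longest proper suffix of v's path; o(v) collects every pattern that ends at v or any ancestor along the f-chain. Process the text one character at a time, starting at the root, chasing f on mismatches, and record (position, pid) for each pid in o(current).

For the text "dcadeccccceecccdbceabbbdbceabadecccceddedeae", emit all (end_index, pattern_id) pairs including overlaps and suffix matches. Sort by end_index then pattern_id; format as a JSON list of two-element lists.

Construct AC machine:
Trie nodes:
  0='ε' goto b→13 d→7 e→1
  1='e' goto a→2 d→18
  2='ea' goto b→3
  3='eab' goto d→4
  4='eabd' goto a→5
  5='eabda' goto d→6
  6='eabdad' goto ·  [P0 ends]
  7='d' goto b→8 d→25 e→21
  8='db' goto c→9
  9='dbc' goto e→10
  10='dbce' goto a→11
  11='dbcea' goto b→12
  12='dbceab' goto ·  [P1 ends]
  13='b' goto e→14
  14='be' goto a→15
  15='bea' goto d→16
  16='bead' goto a→17
  17='beada' goto ·  [P2 ends]
  18='ed' goto d→19
  19='edd' goto e→20
  20='edde' goto ·  [P3 ends]
  21='de' goto c→22
  22='dec' goto c→23
  23='decc' goto c→24
  24='deccc' goto ·  [P4 ends]
  25='dd' goto e→26
  26='dde' goto ·  [P5 ends]

BFS fail/out derivation:
  n1('e'): parent n0 fail=0; on 'e' 0 → fail=0;  out ∅∪∅=∅
  n7('d'): parent n0 fail=0; on 'd' 0 → fail=0;  out ∅∪∅=∅
  n13('b'): parent n0 fail=0; on 'b' 0 → fail=0;  out ∅∪∅=∅
  n2('ea'): parent n1 fail=0; on 'a' 0 → fail=0;  out ∅∪∅=∅
  n8('db'): parent n7 fail=0; on 'b' 0 → fail=13;  out ∅∪∅=∅
  n14('be'): parent n13 fail=0; on 'e' 0 → fail=1;  out ∅∪∅=∅
  n18('ed'): parent n1 fail=0; on 'd' 0 → fail=7;  out ∅∪∅=∅
  n21('de'): parent n7 fail=0; on 'e' 0 → fail=1;  out ∅∪∅=∅
  n25('dd'): parent n7 fail=0; on 'd' 0 → fail=7;  out ∅∪∅=∅
  n3('eab'): parent n2 fail=0; on 'b' 0 → fail=13;  out ∅∪∅=∅
  n9('dbc'): parent n8 fail=13; on 'c' 13→0 → fail=0;  out ∅∪∅=∅
  n15('bea'): parent n14 fail=1; on 'a' 1 → fail=2;  out ∅∪∅=∅
  n19('edd'): parent n18 fail=7; on 'd' 7 → fail=25;  out ∅∪∅=∅
  n22('dec'): parent n21 fail=1; on 'c' 1→0 → fail=0;  out ∅∪∅=∅
  n26('dde'): parent n25 fail=7; on 'e' 7 → fail=21;  out {5}∪∅={5}
  n4('eabd'): parent n3 fail=13; on 'd' 13→0 → fail=7;  out ∅∪∅=∅
  n10('dbce'): parent n9 fail=0; on 'e' 0 → fail=1;  out ∅∪∅=∅
  n16('bead'): parent n15 fail=2; on 'd' 2→0 → fail=7;  out ∅∪∅=∅
  n20('edde'): parent n19 fail=25; on 'e' 25 → fail=26;  out {3}∪{5}={3,5}
  n23('decc'): parent n22 fail=0; on 'c' 0 → fail=0;  out ∅∪∅=∅
  n5('eabda'): parent n4 fail=7; on 'a' 7→0 → fail=0;  out ∅∪∅=∅
  n11('dbcea'): parent n10 fail=1; on 'a' 1 → fail=2;  out ∅∪∅=∅
  n17('beada'): parent n16 fail=7; on 'a' 7→0 → fail=0;  out {2}∪∅={2}
  n24('deccc'): parent n23 fail=0; on 'c' 0 → fail=0;  out {4}∪∅={4}
  n6('eabdad'): parent n5 fail=0; on 'd' 0 → fail=7;  out {0}∪∅={0}
  n12('dbceab'): parent n11 fail=2; on 'b' 2 → fail=3;  out {1}∪∅={1}

Text stream:
i=0 'd': node 0→7
i=1 'c': node 7→0 (fail-walked)
i=2 'a': node 0→0
i=3 'd': node 0→7
i=4 'e': node 7→21
i=5 'c': node 21→22
i=6 'c': node 22→23
i=7 'c': node 23→24  emit P4@[3:7]
i=8 'c': node 24→0 (fail-walked)
i=9 'c': node 0→0
i=10 'e': node 0→1
i=11 'e': node 1→1 (fail-walked)
i=12 'c': node 1→0 (fail-walked)
i=13 'c': node 0→0
i=14 'c': node 0→0
i=15 'd': node 0→7
i=16 'b': node 7→8
i=17 'c': node 8→9
i=18 'e': node 9→10
i=19 'a': node 10→11
i=20 'b': node 11→12  emit P1@[15:20]
i=21 'b': node 12→13 (fail-walked)
i=22 'b': node 13→13 (fail-walked)
i=23 'd': node 13→7 (fail-walked)
i=24 'b': node 7→8
i=25 'c': node 8→9
i=26 'e': node 9→10
i=27 'a': node 10→11
i=28 'b': node 11→12  emit P1@[23:28]
i=29 'a': node 12→0 (fail-walked)
i=30 'd': node 0→7
i=31 'e': node 7→21
i=32 'c': node 21→22
i=33 'c': node 22→23
i=34 'c': node 23→24  emit P4@[30:34]
i=35 'c': node 24→0 (fail-walked)
i=36 'e': node 0→1
i=37 'd': node 1→18
i=38 'd': node 18→19
i=39 'e': node 19→20  emit P3@[36:39],P5@[37:39]
i=40 'd': node 20→18 (fail-walked)
i=41 'e': node 18→21 (fail-walked)
i=42 'a': node 21→2 (fail-walked)
i=43 'e': node 2→1 (fail-walked)

Result: [[7,4],[20,1],[28,1],[34,4],[39,3],[39,5]]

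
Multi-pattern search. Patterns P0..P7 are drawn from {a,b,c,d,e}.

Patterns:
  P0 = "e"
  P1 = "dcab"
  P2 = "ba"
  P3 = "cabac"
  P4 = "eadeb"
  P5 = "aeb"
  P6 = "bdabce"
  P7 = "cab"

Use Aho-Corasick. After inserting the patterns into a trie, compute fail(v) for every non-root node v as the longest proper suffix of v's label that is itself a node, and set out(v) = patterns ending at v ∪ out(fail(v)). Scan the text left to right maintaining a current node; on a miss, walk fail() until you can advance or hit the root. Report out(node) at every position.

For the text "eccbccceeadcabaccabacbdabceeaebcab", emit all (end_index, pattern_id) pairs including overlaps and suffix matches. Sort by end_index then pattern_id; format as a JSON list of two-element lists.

Construct AC machine:
Trie nodes:
  0='ε' goto a→17 b→6 c→8 d→2 e→1
  1='e' goto a→13  [P0 ends]
  2='d' goto c→3
  3='dc' goto a→4
  4='dca' goto b→5
  5='dcab' goto ·  [P1 ends]
  6='b' goto a→7 d→20
  7='ba' goto ·  [P2 ends]
  8='c' goto a→9
  9='ca' goto b→10
  10='cab' goto a→11  [P7 ends]
  11='caba' goto c→12
  12='cabac' goto ·  [P3 ends]
  13='ea' goto d→14
  14='ead' goto e→15
  15='eade' goto b→16
  16='eadeb' goto ·  [P4 ends]
  17='a' goto e→18
  18='ae' goto b→19
  19='aeb' goto ·  [P5 ends]
  20='bd' goto a→21
  21='bda' goto b→22
  22='bdab' goto c→23
  23='bdabc' goto e→24
  24='bdabce' goto ·  [P6 ends]

Failure links (BFS by depth):
  n1('e'): parent n0 fail=0; on 'e' 0 → fail=0;  out {0}∪∅={0}
  n2('d'): parent n0 fail=0; on 'd' 0 → fail=0;  out ∅∪∅=∅
  n6('b'): parent n0 fail=0; on 'b' 0 → fail=0;  out ∅∪∅=∅
  n8('c'): parent n0 fail=0; on 'c' 0 → fail=0;  out ∅∪∅=∅
  n17('a'): parent n0 fail=0; on 'a' 0 → fail=0;  out ∅∪∅=∅
  n3('dc'): parent n2 fail=0; on 'c' 0 → fail=8;  out ∅∪∅=∅
  n7('ba'): parent n6 fail=0; on 'a' 0 → fail=17;  out {2}∪∅={2}
  n9('ca'): parent n8 fail=0; on 'a' 0 → fail=17;  out ∅∪∅=∅
  n13('ea'): parent n1 fail=0; on 'a' 0 → fail=17;  out ∅∪∅=∅
  n18('ae'): parent n17 fail=0; on 'e' 0 → fail=1;  out ∅∪{0}={0}
  n20('bd'): parent n6 fail=0; on 'd' 0 → fail=2;  out ∅∪∅=∅
  n4('dca'): parent n3 fail=8; on 'a' 8 → fail=9;  out ∅∪∅=∅
  n10('cab'): parent n9 fail=17; on 'b' 17→0 → fail=6;  out {7}∪∅={7}
  n14('ead'): parent n13 fail=17; on 'd' 17→0 → fail=2;  out ∅∪∅=∅
  n19('aeb'): parent n18 fail=1; on 'b' 1→0 → fail=6;  out {5}∪∅={5}
  n21('bda'): parent n20 fail=2; on 'a' 2→0 → fail=17;  out ∅∪∅=∅
  n5('dcab'): parent n4 fail=9; on 'b' 9 → fail=10;  out {1}∪{7}={1,7}
  n11('caba'): parent n10 fail=6; on 'a' 6 → fail=7;  out ∅∪{2}={2}
  n15('eade'): parent n14 fail=2; on 'e' 2→0 → fail=1;  out ∅∪{0}={0}
  n22('bdab'): parent n21 fail=17; on 'b' 17→0 → fail=6;  out ∅∪∅=∅
  n12('cabac'): parent n11 fail=7; on 'c' 7→17→0 → fail=8;  out {3}∪∅={3}
  n16('eadeb'): parent n15 fail=1; on 'b' 1→0 → fail=6;  out {4}∪∅={4}
  n23('bdabc'): parent n22 fail=6; on 'c' 6→0 → fail=8;  out ∅∪∅=∅
  n24('bdabce'): parent n23 fail=8; on 'e' 8→0 → fail=1;  out {6}∪{0}={0,6}

Text stream:
pos 0 'e': at 1  emit P0@[0:0]
pos 1 'c': at 8 ·f
pos 2 'c': at 8 ·f
pos 3 'b': at 6 ·f
pos 4 'c': at 8 ·f
pos 5 'c': at 8 ·f
pos 6 'c': at 8 ·f
pos 7 'e': at 1 ·f  emit P0@[7:7]
pos 8 'e': at 1 ·f  emit P0@[8:8]
pos 9 'a': at 13
pos 10 'd': at 14
pos 11 'c': at 3 ·f
pos 12 'a': at 4
pos 13 'b': at 5  emit P1@[10:13],P7@[11:13]
pos 14 'a': at 11 ·f  emit P2@[13:14]
pos 15 'c': at 12  emit P3@[11:15]
pos 16 'c': at 8 ·f
pos 17 'a': at 9
pos 18 'b': at 10  emit P7@[16:18]
pos 19 'a': at 11  emit P2@[18:19]
pos 20 'c': at 12  emit P3@[16:20]
pos 21 'b': at 6 ·f
pos 22 'd': at 20
pos 23 'a': at 21
pos 24 'b': at 22
pos 25 'c': at 23
pos 26 'e': at 24  emit P0@[26:26],P6@[21:26]
pos 27 'e': at 1 ·f  emit P0@[27:27]
pos 28 'a': at 13
pos 29 'e': at 18 ·f  emit P0@[29:29]
pos 30 'b': at 19  emit P5@[28:30]
pos 31 'c': at 8 ·f
pos 32 'a': at 9
pos 33 'b': at 10  emit P7@[31:33]

Result: [[0,0],[7,0],[8,0],[13,1],[13,7],[14,2],[15,3],[18,7],[19,2],[20,3],[26,0],[26,6],[27,0],[29,0],[30,5],[33,7]]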